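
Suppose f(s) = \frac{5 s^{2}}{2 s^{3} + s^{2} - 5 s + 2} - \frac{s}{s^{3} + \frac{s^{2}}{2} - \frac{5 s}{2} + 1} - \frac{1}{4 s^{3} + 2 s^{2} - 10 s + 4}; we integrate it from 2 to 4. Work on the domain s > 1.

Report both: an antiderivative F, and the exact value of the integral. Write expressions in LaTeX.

Factor the denominator (2 \left(s - 1\right) \left(s + 2\right) \left(2 s - 1\right)) and decompose: f = \frac{1}{5 \left(2 s - 1\right)} + \frac{47}{30 \left(s + 2\right)} + \frac{5}{6 \left(s - 1\right)}; each piece integrates to a log, atan, or power term.
F(s) = \frac{25 \log{\left(s - 1 \right)} + 3 \log{\left(s - \frac{1}{2} \right)} + 47 \log{\left(s + 2 \right)}}{30} is an antiderivative of f.
Check: d/ds[\frac{25 \log{\left(s - 1 \right)} + 3 \log{\left(s - \frac{1}{2} \right)} + 47 \log{\left(s + 2 \right)}}{30}] = \frac{10 s^{2} - 4 s - 1}{4 s^{3} + 2 s^{2} - 10 s + 4}, which equals f(s).
F(4) = \frac{\log{\left(\frac{7}{2} \right)}}{10} + \frac{5 \log{\left(3 \right)}}{6} + \frac{47 \log{\left(6 \right)}}{30}; F(2) = \frac{\log{\left(\frac{3}{2} \right)}}{10} + \frac{47 \log{\left(4 \right)}}{30}.
Integral = F(4) - F(2) = - \frac{47 \log{\left(4 \right)}}{30} - \frac{\log{\left(\frac{3}{2} \right)}}{10} + \frac{\log{\left(\frac{7}{2} \right)}}{10} + \frac{5 \log{\left(3 \right)}}{6} + \frac{47 \log{\left(6 \right)}}{30}.

Antiderivative: F(s) = \frac{25 \log{\left(s - 1 \right)} + 3 \log{\left(s - \frac{1}{2} \right)} + 47 \log{\left(s + 2 \right)}}{30}; value = - \frac{47 \log{\left(4 \right)}}{30} - \frac{\log{\left(\frac{3}{2} \right)}}{10} + \frac{\log{\left(\frac{7}{2} \right)}}{10} + \frac{5 \log{\left(3 \right)}}{6} + \frac{47 \log{\left(6 \right)}}{30}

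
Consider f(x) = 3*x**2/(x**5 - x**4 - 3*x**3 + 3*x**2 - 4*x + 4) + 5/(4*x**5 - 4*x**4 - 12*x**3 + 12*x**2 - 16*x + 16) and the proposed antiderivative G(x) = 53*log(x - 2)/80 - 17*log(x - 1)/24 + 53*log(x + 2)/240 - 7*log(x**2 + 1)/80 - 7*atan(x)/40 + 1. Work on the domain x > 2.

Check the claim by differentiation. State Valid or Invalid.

d/dx[G] = (12*x**2 + 5)/(4*x**5 - 4*x**4 - 12*x**3 + 12*x**2 - 16*x + 16)
This equals f(x) exactly, so the claim holds.

Valid - differentiating G returns exactly f.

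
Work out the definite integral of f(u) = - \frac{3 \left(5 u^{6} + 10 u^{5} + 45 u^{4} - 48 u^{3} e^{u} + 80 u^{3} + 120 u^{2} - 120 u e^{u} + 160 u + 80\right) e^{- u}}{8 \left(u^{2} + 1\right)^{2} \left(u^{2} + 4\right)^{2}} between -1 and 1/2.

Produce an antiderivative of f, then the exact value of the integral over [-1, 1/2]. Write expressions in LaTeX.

Recognize the product-rule pattern: f = v'r + vr' with v = \frac{3}{4 \left(u^{2} + 1\right)}, r = \frac{5 e^{- u}}{2} - \frac{3}{\frac{u^{2}}{2} + 2}, so integration by parts undoes it.
F(u) = \frac{3 \left(\frac{5 e^{- u}}{2} - \frac{3}{\frac{u^{2}}{2} + 2}\right)}{4 \left(u^{2} + 1\right)} is an antiderivative of f.
Check: d/du[\frac{3 \left(\frac{5 e^{- u}}{2} - \frac{3}{\frac{u^{2}}{2} + 2}\right)}{4 \left(u^{2} + 1\right)}] = \frac{- 15 u^{6} - 30 u^{5} - 135 u^{4} + 144 u^{3} e^{u} - 240 u^{3} - 360 u^{2} + 360 u e^{u} - 480 u - 240}{8 u^{8} e^{u} + 80 u^{6} e^{u} + 264 u^{4} e^{u} + 320 u^{2} e^{u} + 128 e^{u}}, which equals f(u).
F(1/2) = - \frac{72}{85} + \frac{3}{2 e^{\frac{1}{2}}}; F(-1) = - \frac{9}{20} + \frac{15 e}{16}.
Integral = F(1/2) - F(-1) = - \frac{15 e}{16} - \frac{27}{68} + \frac{3}{2 e^{\frac{1}{2}}}.

Antiderivative: F(u) = \frac{3 \left(\frac{5 e^{- u}}{2} - \frac{3}{\frac{u^{2}}{2} + 2}\right)}{4 \left(u^{2} + 1\right)}; value = - \frac{15 e}{16} - \frac{27}{68} + \frac{3}{2 e^{\frac{1}{2}}}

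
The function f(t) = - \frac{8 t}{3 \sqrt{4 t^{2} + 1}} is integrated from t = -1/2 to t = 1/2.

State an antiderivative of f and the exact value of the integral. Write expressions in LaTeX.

The substitution u = 4 t^{2} + 1 works: f is exactly (dF/du)*(du/dt) for that inner function.
F(t) = - \frac{2 \sqrt{4 t^{2} + 1}}{3} is an antiderivative of f.
Check: d/dt[- \frac{2 \sqrt{4 t^{2} + 1}}{3}] = - \frac{8 t}{3 \sqrt{4 t^{2} + 1}} = f(t).
F(1/2) = - \frac{2 \sqrt{2}}{3}; F(-1/2) = - \frac{2 \sqrt{2}}{3}.
Integral = F(1/2) - F(-1/2) = 0.

Antiderivative: F(t) = - \frac{2 \sqrt{4 t^{2} + 1}}{3}; value = 0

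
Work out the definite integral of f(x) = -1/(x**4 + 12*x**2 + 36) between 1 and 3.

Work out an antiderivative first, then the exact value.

Antiderivative: F(x) = -x/(12*x**2 + 72) - sqrt(6)*atan(sqrt(6)*x/6)/72; value = -sqrt(6)*atan(sqrt(6)/2)/72 - 1/210 + sqrt(6)*atan(sqrt(6)/6)/72

A candidate is checked by its d/dx: the result must match f(x).
F(x) = -x/(12*x**2 + 72) - sqrt(6)*atan(sqrt(6)*x/6)/72 is an antiderivative of f.
Check: d/dx[-x/(12*x**2 + 72) - sqrt(6)*atan(sqrt(6)*x/6)/72] = -1/(x**4 + 12*x**2 + 36) = f(x).
F(3) = -sqrt(6)*atan(sqrt(6)/2)/72 - 1/60; F(1) = -sqrt(6)*atan(sqrt(6)/6)/72 - 1/84.
Integral = F(3) - F(1) = -sqrt(6)*atan(sqrt(6)/2)/72 - 1/210 + sqrt(6)*atan(sqrt(6)/6)/72.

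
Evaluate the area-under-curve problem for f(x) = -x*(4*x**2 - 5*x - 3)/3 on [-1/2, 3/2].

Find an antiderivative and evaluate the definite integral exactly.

Any candidate F(x) must reproduce f(x) exactly when differentiated.
F(x) = -x**4/3 + 5*x**3/9 + x**2/2 is an antiderivative of f.
Check: d/dx[-x**4/3 + 5*x**3/9 + x**2/2] = -4*x**3/3 + 5*x**2/3 + x, which equals f(x).
F(3/2) = 21/16; F(-1/2) = 5/144.
Integral = F(3/2) - F(-1/2) = 23/18.

Antiderivative: F(x) = -x**4/3 + 5*x**3/9 + x**2/2; value = 23/18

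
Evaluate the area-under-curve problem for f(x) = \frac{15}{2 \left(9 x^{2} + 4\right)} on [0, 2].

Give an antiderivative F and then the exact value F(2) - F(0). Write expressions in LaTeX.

Antiderivative: F(x) = \frac{5 \operatorname{atan}{\left(\frac{3 x}{2} \right)}}{4}; value = \frac{5 \operatorname{atan}{\left(3 \right)}}{4}

Since d/dx undoes antidifferentiation here, F'(x) = f(x) is required of F(x).
F(x) = \frac{5 \operatorname{atan}{\left(\frac{3 x}{2} \right)}}{4} is an antiderivative of f.
Check: d/dx[\frac{5 \operatorname{atan}{\left(\frac{3 x}{2} \right)}}{4}] = \frac{15}{18 x^{2} + 8}, which equals f(x).
F(2) = \frac{5 \operatorname{atan}{\left(3 \right)}}{4}; F(0) = 0.
Integral = F(2) - F(0) = \frac{5 \operatorname{atan}{\left(3 \right)}}{4}.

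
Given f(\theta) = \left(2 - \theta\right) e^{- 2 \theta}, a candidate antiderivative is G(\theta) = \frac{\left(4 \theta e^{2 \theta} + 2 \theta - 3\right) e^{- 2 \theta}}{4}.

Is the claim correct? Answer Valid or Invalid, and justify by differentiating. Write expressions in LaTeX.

Invalid: d/d\theta[G] - f = 1, which is not 0.

d/d\theta[G] = \left(- \theta + e^{2 \theta} + 2\right) e^{- 2 \theta}
d/d\theta[G] - f(\theta) = 1 != 0.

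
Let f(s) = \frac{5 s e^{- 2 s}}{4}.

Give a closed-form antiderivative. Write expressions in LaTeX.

Recognize the product-rule pattern: f = u'v + uv' with u = - \frac{5 s}{8} - \frac{5}{16}, v = e^{- 2 s}, so integration by parts undoes it.
Check: d/ds[\frac{5 \left(- 2 s - 1\right) e^{- 2 s}}{16}] = \frac{5 s e^{- 2 s}}{4} = f(s).

An antiderivative is F(s) = \frac{5 \left(- 2 s - 1\right) e^{- 2 s}}{16}.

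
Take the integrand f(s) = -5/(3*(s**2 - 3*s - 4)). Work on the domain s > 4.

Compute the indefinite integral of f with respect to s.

The denominator factors as 3*(s - 4)*(s + 1); partial fractions split f into directly integrable pieces: 1/(3*(s + 1)) - 1/(3*(s - 4)).
Check: d/ds[-log(s - 4)/3 + log(s + 1)/3] = -5/(3*s**2 - 9*s - 12), which equals f(s).

F(s) = -log(s - 4)/3 + log(s + 1)/3 + C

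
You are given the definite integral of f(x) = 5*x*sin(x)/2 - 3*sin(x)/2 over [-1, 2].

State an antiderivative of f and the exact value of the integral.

The integrand splits into summands that can be handled one at a time.
F(x) = (-5*x*cos(x) + 5*sin(x) + 3*cos(x))/2 is an antiderivative of f.
Check: d/dx[(-5*x*cos(x) + 5*sin(x) + 3*cos(x))/2] = 5*x*sin(x)/2 - 3*sin(x)/2 = f(x).
F(2) = -7*cos(2)/2 + 5*sin(2)/2; F(-1) = -5*sin(1)/2 + 4*cos(1).
Integral = F(2) - F(-1) = -4*cos(1) - 7*cos(2)/2 + 5*sin(1)/2 + 5*sin(2)/2.

Antiderivative: F(x) = (-5*x*cos(x) + 5*sin(x) + 3*cos(x))/2; value = -4*cos(1) - 7*cos(2)/2 + 5*sin(1)/2 + 5*sin(2)/2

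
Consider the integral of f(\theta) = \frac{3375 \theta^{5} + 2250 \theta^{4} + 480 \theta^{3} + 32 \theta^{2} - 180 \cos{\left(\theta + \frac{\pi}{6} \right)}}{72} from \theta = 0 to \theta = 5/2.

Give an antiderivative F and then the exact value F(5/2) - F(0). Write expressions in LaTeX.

Antiderivative: F(\theta) = - \frac{- 3375 \theta^{6} - 2700 \theta^{5} - 720 \theta^{4} - 64 \theta^{3} + 1080 \sin{\left(\theta + \frac{\pi}{6} \right)}}{432}; value = \frac{71507935}{27648} - \frac{5 \sin{\left(\frac{\pi}{6} + \frac{5}{2} \right)}}{2}

A candidate is checked by its d/d\theta: the result must match f(\theta).
F(\theta) = - \frac{- 3375 \theta^{6} - 2700 \theta^{5} - 720 \theta^{4} - 64 \theta^{3} + 1080 \sin{\left(\theta + \frac{\pi}{6} \right)}}{432} is an antiderivative of f.
Check: d/d\theta[- \frac{- 3375 \theta^{6} - 2700 \theta^{5} - 720 \theta^{4} - 64 \theta^{3} + 1080 \sin{\left(\theta + \frac{\pi}{6} \right)}}{432}] = \frac{375 \theta^{5}}{8} + \frac{125 \theta^{4}}{4} + \frac{20 \theta^{3}}{3} + \frac{4 \theta^{2}}{9} - \frac{5 \cos{\left(\theta + \frac{\pi}{6} \right)}}{2}, which equals f(\theta).
F(5/2) = \frac{71473375}{27648} - \frac{5 \sin{\left(\frac{\pi}{6} + \frac{5}{2} \right)}}{2}; F(0) = - \frac{5}{4}.
Integral = F(5/2) - F(0) = \frac{71507935}{27648} - \frac{5 \sin{\left(\frac{\pi}{6} + \frac{5}{2} \right)}}{2}.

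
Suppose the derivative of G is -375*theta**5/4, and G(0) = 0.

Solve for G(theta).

Check a candidate G(theta) by differentiating: d/dtheta[G] must match the given G'(theta).
A general antiderivative is -125*theta**6/8 + C.
The condition gives C = 0 - (0) = 0.
So G(theta) = -125*theta**6/8.
Check: d/dtheta[-125*theta**6/8] = -375*theta**5/4 = G'(theta).

G(theta) = -125*theta**6/8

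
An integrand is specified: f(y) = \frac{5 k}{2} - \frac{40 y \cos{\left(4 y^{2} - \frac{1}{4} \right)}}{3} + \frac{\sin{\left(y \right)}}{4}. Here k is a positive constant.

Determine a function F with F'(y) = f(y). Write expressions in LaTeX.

The integrand splits into summands that can be handled one at a time.
Check: d/dy[\frac{30 k y - 20 \sin{\left(4 y^{2} - \frac{1}{4} \right)} - 3 \cos{\left(y \right)}}{12}] = \frac{5 k}{2} - \frac{40 y \cos{\left(4 y^{2} - \frac{1}{4} \right)}}{3} + \frac{\sin{\left(y \right)}}{4} = f(y).

An antiderivative is F(y) = \frac{30 k y - 20 \sin{\left(4 y^{2} - \frac{1}{4} \right)} - 3 \cos{\left(y \right)}}{12}.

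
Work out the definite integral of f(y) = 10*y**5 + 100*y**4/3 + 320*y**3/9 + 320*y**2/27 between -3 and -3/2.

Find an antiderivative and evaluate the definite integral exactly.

Antiderivative: F(y) = 5*y**3*(3*y + 4)**3/81; value = -39995/192

The substitution u = -y**2 - 4*y/3 works: f is exactly (dF/du)*(du/dy) for that inner function.
F(y) = 5*y**3*(3*y + 4)**3/81 is an antiderivative of f.
Check: d/dy[5*y**3*(3*y + 4)**3/81] = 10*y**5 + 100*y**4/3 + 320*y**3/9 + 320*y**2/27 = f(y).
F(-3/2) = 5/192; F(-3) = 625/3.
Integral = F(-3/2) - F(-3) = -39995/192.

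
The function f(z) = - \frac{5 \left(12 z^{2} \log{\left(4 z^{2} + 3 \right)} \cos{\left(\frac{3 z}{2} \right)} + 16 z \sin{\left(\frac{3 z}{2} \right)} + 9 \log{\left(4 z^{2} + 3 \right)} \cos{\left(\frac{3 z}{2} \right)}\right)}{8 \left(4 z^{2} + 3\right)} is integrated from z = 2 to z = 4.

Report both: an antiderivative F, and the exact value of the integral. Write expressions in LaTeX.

f has the shape u'v + uv' for u = - \frac{5 \log{\left(4 z^{2} + 3 \right)}}{4} and v = \sin{\left(\frac{3 z}{2} \right)} — it is the derivative of the product u*v.
F(z) = - \frac{5 \log{\left(4 z^{2} + 3 \right)} \sin{\left(\frac{3 z}{2} \right)}}{4} is an antiderivative of f.
Check: d/dz[- \frac{5 \log{\left(4 z^{2} + 3 \right)} \sin{\left(\frac{3 z}{2} \right)}}{4}] = \frac{- 60 z^{2} \log{\left(4 z^{2} + 3 \right)} \cos{\left(\frac{3 z}{2} \right)} - 80 z \sin{\left(\frac{3 z}{2} \right)} - 45 \log{\left(4 z^{2} + 3 \right)} \cos{\left(\frac{3 z}{2} \right)}}{32 z^{2} + 24}, which equals f(z).
F(4) = - \frac{5 \log{\left(67 \right)} \sin{\left(6 \right)}}{4}; F(2) = - \frac{5 \log{\left(19 \right)} \sin{\left(3 \right)}}{4}.
Integral = F(4) - F(2) = \frac{5 \log{\left(19 \right)} \sin{\left(3 \right)}}{4} - \frac{5 \log{\left(67 \right)} \sin{\left(6 \right)}}{4}.

Antiderivative: F(z) = - \frac{5 \log{\left(4 z^{2} + 3 \right)} \sin{\left(\frac{3 z}{2} \right)}}{4}; value = \frac{5 \log{\left(19 \right)} \sin{\left(3 \right)}}{4} - \frac{5 \log{\left(67 \right)} \sin{\left(6 \right)}}{4}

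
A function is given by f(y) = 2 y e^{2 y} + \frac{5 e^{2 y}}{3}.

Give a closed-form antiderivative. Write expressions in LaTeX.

f has the shape u'v + uv' for u = y + \frac{1}{3} and v = e^{2 y} — it is the derivative of the product u*v.
Check: d/dy[y e^{2 y} + \frac{e^{2 y}}{3}] = 2 y e^{2 y} + \frac{5 e^{2 y}}{3} = f(y).

An antiderivative is F(y) = y e^{2 y} + \frac{e^{2 y}}{3}.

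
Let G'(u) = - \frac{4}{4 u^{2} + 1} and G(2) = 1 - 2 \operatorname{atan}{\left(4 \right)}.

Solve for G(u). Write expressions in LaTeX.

G(u) = 1 - 2 \operatorname{atan}{\left(2 u \right)}

Recover the given G'(u) by differentiating a candidate G(u); any mismatch rules it out.
A general antiderivative is - 2 \operatorname{atan}{\left(2 u \right)} + C.
The condition gives C = 1 - 2 \operatorname{atan}{\left(4 \right)} - (- 2 \operatorname{atan}{\left(4 \right)}) = 1.
So G(u) = 1 - 2 \operatorname{atan}{\left(2 u \right)}.
Check: d/du[1 - 2 \operatorname{atan}{\left(2 u \right)}] = - \frac{4}{4 u^{2} + 1} = G'(u).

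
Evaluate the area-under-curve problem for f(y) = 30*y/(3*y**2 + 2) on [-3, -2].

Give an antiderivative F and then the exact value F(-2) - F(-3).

Antiderivative: F(y) = 5*log(2*y**2 + 4/3); value = -5*log(58/3) + 5*log(28/3)

The substitution u = 2*y**2 + 4/3 works: f is exactly (dF/du)*(du/dy) for that inner function.
F(y) = 5*log(2*y**2 + 4/3) is an antiderivative of f.
Check: d/dy[5*log(2*y**2 + 4/3)] = 30*y/(3*y**2 + 2) = f(y).
F(-2) = 5*log(28/3); F(-3) = 5*log(58/3).
Integral = F(-2) - F(-3) = -5*log(58/3) + 5*log(28/3).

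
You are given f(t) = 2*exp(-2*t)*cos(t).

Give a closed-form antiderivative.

An antiderivative is F(t) = -2*(-sin(t) + 2*cos(t))*exp(-2*t)/5.

A first test for any F(t): its t-derivative must equal f(t) identically.
Check: d/dt[-2*(-sin(t) + 2*cos(t))*exp(-2*t)/5] = 2*exp(-2*t)*cos(t) = f(t).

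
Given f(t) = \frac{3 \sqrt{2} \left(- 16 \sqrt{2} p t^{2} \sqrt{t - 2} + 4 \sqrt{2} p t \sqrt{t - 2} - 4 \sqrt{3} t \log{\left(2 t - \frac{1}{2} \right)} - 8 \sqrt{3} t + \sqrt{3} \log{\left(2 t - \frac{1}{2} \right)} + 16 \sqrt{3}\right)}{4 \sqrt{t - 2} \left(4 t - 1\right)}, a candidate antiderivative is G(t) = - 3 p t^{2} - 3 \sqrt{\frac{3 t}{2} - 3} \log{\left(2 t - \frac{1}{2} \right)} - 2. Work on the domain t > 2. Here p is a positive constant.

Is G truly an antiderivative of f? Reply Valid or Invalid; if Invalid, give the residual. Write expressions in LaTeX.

Valid - the claim checks out under differentiation.

d/dt[G] = \frac{- 48 \sqrt{2} p t^{2} \sqrt{t - 2} + 12 \sqrt{2} p t \sqrt{t - 2} - 12 \sqrt{3} t \log{\left(2 t - \frac{1}{2} \right)} - 24 \sqrt{3} t + 3 \sqrt{3} \log{\left(2 t - \frac{1}{2} \right)} + 48 \sqrt{3}}{8 \sqrt{2} t \sqrt{t - 2} - 2 \sqrt{2} \sqrt{t - 2}}
This equals f(t) exactly, so the claim holds.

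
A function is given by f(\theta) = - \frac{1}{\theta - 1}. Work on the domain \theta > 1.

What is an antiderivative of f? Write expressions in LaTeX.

Differentiate the proposed F(\theta) back; it has to land on f(\theta) exactly.
Check: d/d\theta[- \log{\left(\theta - 1 \right)}] = - \frac{1}{\theta - 1} = f(\theta).

An antiderivative is F(\theta) = - \log{\left(\theta - 1 \right)}.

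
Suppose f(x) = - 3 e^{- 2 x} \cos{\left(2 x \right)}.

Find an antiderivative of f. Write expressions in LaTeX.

For F(x) to be correct the identity F'(x) - f(x) = 0 must hold.
Check: d/dx[- \frac{3 e^{- 2 x} \sin{\left(2 x \right)}}{4} + \frac{3 e^{- 2 x} \cos{\left(2 x \right)}}{4}] = - 3 e^{- 2 x} \cos{\left(2 x \right)} = f(x).

An antiderivative is F(x) = - \frac{3 e^{- 2 x} \sin{\left(2 x \right)}}{4} + \frac{3 e^{- 2 x} \cos{\left(2 x \right)}}{4}.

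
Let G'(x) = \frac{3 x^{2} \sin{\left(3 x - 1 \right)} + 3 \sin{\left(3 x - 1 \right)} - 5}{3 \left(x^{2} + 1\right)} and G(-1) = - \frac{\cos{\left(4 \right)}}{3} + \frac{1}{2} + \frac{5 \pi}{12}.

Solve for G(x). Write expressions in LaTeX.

G(x) = - \frac{\cos{\left(3 x - 1 \right)}}{3} - \frac{5 \operatorname{atan}{\left(x \right)}}{3} + \frac{1}{2}

A first test for any G(x): its x-derivative must equal the given G'(x).
A general antiderivative is - \frac{\cos{\left(3 x - 1 \right)}}{3} - \frac{5 \operatorname{atan}{\left(x \right)}}{3} + C.
The condition gives C = - \frac{\cos{\left(4 \right)}}{3} + \frac{1}{2} + \frac{5 \pi}{12} - (- \frac{\cos{\left(4 \right)}}{3} + \frac{5 \pi}{12}) = \frac{1}{2}.
So G(x) = - \frac{\cos{\left(3 x - 1 \right)}}{3} - \frac{5 \operatorname{atan}{\left(x \right)}}{3} + \frac{1}{2}.
Check: d/dx[- \frac{\cos{\left(3 x - 1 \right)}}{3} - \frac{5 \operatorname{atan}{\left(x \right)}}{3} + \frac{1}{2}] = \frac{3 x^{2} \sin{\left(3 x - 1 \right)} + 3 \sin{\left(3 x - 1 \right)} - 5}{3 x^{2} + 3}, which equals G'(x).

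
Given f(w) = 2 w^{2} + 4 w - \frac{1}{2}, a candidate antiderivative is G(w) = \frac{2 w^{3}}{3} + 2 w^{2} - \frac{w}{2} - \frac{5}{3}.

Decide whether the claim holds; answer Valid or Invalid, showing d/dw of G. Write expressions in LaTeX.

d/dw[G] = 2 w^{2} + 4 w - \frac{1}{2}
This equals f(w) exactly, so the claim holds.

Valid - the claim checks out under differentiation.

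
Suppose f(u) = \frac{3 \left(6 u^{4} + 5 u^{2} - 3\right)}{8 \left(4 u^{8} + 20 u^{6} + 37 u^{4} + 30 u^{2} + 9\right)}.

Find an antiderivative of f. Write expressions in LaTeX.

An antiderivative is F(u) = - \frac{3 u}{16 u^{4} + 40 u^{2} + 24}.

Any candidate F(u) must reproduce f(u) exactly when differentiated.
Check: d/du[- \frac{3 u}{16 u^{4} + 40 u^{2} + 24}] = \frac{18 u^{4} + 15 u^{2} - 9}{32 u^{8} + 160 u^{6} + 296 u^{4} + 240 u^{2} + 72}, which equals f(u).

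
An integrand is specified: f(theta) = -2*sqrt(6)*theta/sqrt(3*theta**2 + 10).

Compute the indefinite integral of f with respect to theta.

F(theta) = -2*sqrt(6)*sqrt(3*theta**2 + 10)/3 + C

f matches the chain-rule pattern g'(h)*h' with inner function h(theta) = theta**2/2 + 5/3; substituting u = h(theta) collapses the integral.
Check: d/dtheta[-2*sqrt(6)*sqrt(3*theta**2 + 10)/3] = -2*sqrt(6)*theta/sqrt(3*theta**2 + 10) = f(theta).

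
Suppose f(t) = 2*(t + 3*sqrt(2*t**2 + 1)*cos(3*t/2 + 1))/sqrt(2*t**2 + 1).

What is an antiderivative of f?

An antiderivative is F(t) = sqrt(2*t**2 + 1) + 4*sin(3*t/2 + 1).

An antiderivative F(t) passes only if d/dt[F] lands on f(t) exactly.
Check: d/dt[sqrt(2*t**2 + 1) + 4*sin(3*t/2 + 1)] = (2*t + 6*sqrt(2*t**2 + 1)*cos(3*t/2 + 1))/sqrt(2*t**2 + 1), which equals f(t).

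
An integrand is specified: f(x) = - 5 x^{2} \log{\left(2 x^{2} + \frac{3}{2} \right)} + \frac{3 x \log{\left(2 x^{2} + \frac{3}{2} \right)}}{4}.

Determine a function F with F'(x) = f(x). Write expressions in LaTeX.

An antiderivative is F(x) = - \frac{5 x^{3} \log{\left(2 x^{2} + \frac{3}{2} \right)}}{3} + \frac{10 x^{3}}{9} + \frac{3 x^{2} \log{\left(2 x^{2} + \frac{3}{2} \right)}}{8} - \frac{3 x^{2}}{8} - \frac{5 x}{2} + \frac{9 \log{\left(x^{2} + \frac{3}{4} \right)}}{32} + \frac{5 \sqrt{3} \operatorname{atan}{\left(\frac{2 \sqrt{3} x}{3} \right)}}{4}.

Integrate term by term and add the pieces.
Check: d/dx[- \frac{5 x^{3} \log{\left(2 x^{2} + \frac{3}{2} \right)}}{3} + \frac{10 x^{3}}{9} + \frac{3 x^{2} \log{\left(2 x^{2} + \frac{3}{2} \right)}}{8} - \frac{3 x^{2}}{8} - \frac{5 x}{2} + \frac{9 \log{\left(x^{2} + \frac{3}{4} \right)}}{32} + \frac{5 \sqrt{3} \operatorname{atan}{\left(\frac{2 \sqrt{3} x}{3} \right)}}{4}] = - 5 x^{2} \log{\left(2 x^{2} + \frac{3}{2} \right)} + \frac{3 x \log{\left(2 x^{2} + \frac{3}{2} \right)}}{4} = f(x).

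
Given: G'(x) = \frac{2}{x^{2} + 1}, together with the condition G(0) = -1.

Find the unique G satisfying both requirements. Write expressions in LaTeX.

G(x) = 2 \operatorname{atan}{\left(x \right)} - 1

Since d/dx undoes antidifferentiation here, G(x) must give back the stated G'(x).
A general antiderivative is 2 \operatorname{atan}{\left(x \right)} + C.
The condition gives C = -1 - (0) = -1.
So G(x) = 2 \operatorname{atan}{\left(x \right)} - 1.
Check: d/dx[2 \operatorname{atan}{\left(x \right)} - 1] = \frac{2}{x^{2} + 1} = G'(x).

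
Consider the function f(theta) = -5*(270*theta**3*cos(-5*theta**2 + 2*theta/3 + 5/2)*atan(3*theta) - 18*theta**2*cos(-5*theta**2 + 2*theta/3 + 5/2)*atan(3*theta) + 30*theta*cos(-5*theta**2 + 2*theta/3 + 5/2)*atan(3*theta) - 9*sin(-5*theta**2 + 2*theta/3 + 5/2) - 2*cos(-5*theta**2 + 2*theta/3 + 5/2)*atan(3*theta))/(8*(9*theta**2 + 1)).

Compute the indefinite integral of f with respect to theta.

f has the shape u'v + uv' for u = 15*atan(3*theta)/8 and v = sin(-5*theta**2 + 2*theta/3 + 5/2) — it is the derivative of the product u*v.
Check: d/dtheta[15*sin(-5*theta**2 + 2*theta/3 + 5/2)*atan(3*theta)/8] = (-1350*theta**3*cos(-5*theta**2 + 2*theta/3 + 5/2)*atan(3*theta) + 90*theta**2*cos(-5*theta**2 + 2*theta/3 + 5/2)*atan(3*theta) - 150*theta*cos(-5*theta**2 + 2*theta/3 + 5/2)*atan(3*theta) + 45*sin(-5*theta**2 + 2*theta/3 + 5/2) + 10*cos(-5*theta**2 + 2*theta/3 + 5/2)*atan(3*theta))/(72*theta**2 + 8), which equals f(theta).

F(theta) = 15*sin(-5*theta**2 + 2*theta/3 + 5/2)*atan(3*theta)/8 + C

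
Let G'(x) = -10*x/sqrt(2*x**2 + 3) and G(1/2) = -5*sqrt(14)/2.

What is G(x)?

The substitution u = 2*x**2 + 3 works: G'(x) is exactly (dG/du)*(du/dx) for that inner function.
A general antiderivative is -5*sqrt(2*x**2 + 3) + C.
The condition gives C = -5*sqrt(14)/2 - (-5*sqrt(14)/2) = 0.
So G(x) = -5*sqrt(2*x**2 + 3).
Check: d/dx[-5*sqrt(2*x**2 + 3)] = -10*x/sqrt(2*x**2 + 3) = G'(x).

G(x) = -5*sqrt(2*x**2 + 3)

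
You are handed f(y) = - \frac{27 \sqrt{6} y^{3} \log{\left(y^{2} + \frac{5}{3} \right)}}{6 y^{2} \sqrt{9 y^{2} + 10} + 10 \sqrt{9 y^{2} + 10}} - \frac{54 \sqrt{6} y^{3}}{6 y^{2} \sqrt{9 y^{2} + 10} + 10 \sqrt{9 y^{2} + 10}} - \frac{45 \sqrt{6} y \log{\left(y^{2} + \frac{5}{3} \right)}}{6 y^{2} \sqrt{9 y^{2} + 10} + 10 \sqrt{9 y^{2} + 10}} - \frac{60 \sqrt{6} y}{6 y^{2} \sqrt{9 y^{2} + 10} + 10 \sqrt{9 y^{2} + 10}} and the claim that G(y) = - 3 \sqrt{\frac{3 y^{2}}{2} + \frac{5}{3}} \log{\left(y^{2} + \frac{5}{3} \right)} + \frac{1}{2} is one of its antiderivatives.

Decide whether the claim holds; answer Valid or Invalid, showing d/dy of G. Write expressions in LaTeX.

d/dy[G] = \frac{- 27 \sqrt{6} y^{3} \log{\left(y^{2} + \frac{5}{3} \right)} - 54 \sqrt{6} y^{3} - 45 \sqrt{6} y \log{\left(y^{2} + \frac{5}{3} \right)} - 60 \sqrt{6} y}{6 y^{2} \sqrt{9 y^{2} + 10} + 10 \sqrt{9 y^{2} + 10}}
This equals f(y) exactly, so the claim holds.

Valid. The derivative of G reproduces f.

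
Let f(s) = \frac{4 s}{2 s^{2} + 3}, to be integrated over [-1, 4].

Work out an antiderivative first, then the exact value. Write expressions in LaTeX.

Antiderivative: F(s) = \log{\left(2 s^{2} + 3 \right)}; value = - \log{\left(5 \right)} + \log{\left(35 \right)}

The substitution u = 2 s^{2} + 3 works: f is exactly (dF/du)*(du/ds) for that inner function.
F(s) = \log{\left(2 s^{2} + 3 \right)} is an antiderivative of f.
Check: d/ds[\log{\left(2 s^{2} + 3 \right)}] = \frac{4 s}{2 s^{2} + 3} = f(s).
F(4) = \log{\left(35 \right)}; F(-1) = \log{\left(5 \right)}.
Integral = F(4) - F(-1) = - \log{\left(5 \right)} + \log{\left(35 \right)}.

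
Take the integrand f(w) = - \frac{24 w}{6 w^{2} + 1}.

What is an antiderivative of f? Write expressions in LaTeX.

An antiderivative is F(w) = - 2 \log{\left(3 w^{2} + \frac{1}{2} \right)}.

The substitution u = 3 w^{2} + \frac{1}{2} works: f is exactly (dF/du)*(du/dw) for that inner function.
Check: d/dw[- 2 \log{\left(3 w^{2} + \frac{1}{2} \right)}] = - \frac{24 w}{6 w^{2} + 1} = f(w).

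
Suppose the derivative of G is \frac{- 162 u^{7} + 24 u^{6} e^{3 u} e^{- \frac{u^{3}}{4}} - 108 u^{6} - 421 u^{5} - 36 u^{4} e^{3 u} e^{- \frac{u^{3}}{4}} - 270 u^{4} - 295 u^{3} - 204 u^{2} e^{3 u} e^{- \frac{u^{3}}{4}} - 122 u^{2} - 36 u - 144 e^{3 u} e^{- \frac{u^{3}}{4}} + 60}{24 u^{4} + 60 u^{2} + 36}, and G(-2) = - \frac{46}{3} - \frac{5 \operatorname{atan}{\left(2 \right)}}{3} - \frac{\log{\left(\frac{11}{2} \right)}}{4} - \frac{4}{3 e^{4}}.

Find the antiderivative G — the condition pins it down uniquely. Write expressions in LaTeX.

G(u) = \frac{- u^{2} \left(9 u + 4\right)^{2} - 64 e^{- \frac{u^{3}}{4} + 3 u} - 12 \log{\left(u^{2} + \frac{3}{2} \right)} + 80 \operatorname{atan}{\left(u \right)} + 48}{48}

Differentiate the proposed G(u) back; it has to land on the given G'(u).
A general antiderivative is - \frac{3 \left(\frac{3 u^{2}}{2} + \frac{2 u}{3}\right)^{2}}{4} - \frac{4 e^{- \frac{u^{3}}{4} + 3 u}}{3} - \frac{\log{\left(u^{2} + \frac{3}{2} \right)}}{4} + \frac{5 \operatorname{atan}{\left(u \right)}}{3} + C.
The condition gives C = - \frac{46}{3} - \frac{5 \operatorname{atan}{\left(2 \right)}}{3} - \frac{\log{\left(\frac{11}{2} \right)}}{4} - \frac{4}{3 e^{4}} - (- \frac{49}{3} - \frac{5 \operatorname{atan}{\left(2 \right)}}{3} - \frac{\log{\left(\frac{11}{2} \right)}}{4} - \frac{4}{3 e^{4}}) = 1.
So G(u) = \frac{- u^{2} \left(9 u + 4\right)^{2} - 64 e^{- \frac{u^{3}}{4} + 3 u} - 12 \log{\left(u^{2} + \frac{3}{2} \right)} + 80 \operatorname{atan}{\left(u \right)} + 48}{48}.
Check: d/du[\frac{- u^{2} \left(9 u + 4\right)^{2} - 64 e^{- \frac{u^{3}}{4} + 3 u} - 12 \log{\left(u^{2} + \frac{3}{2} \right)} + 80 \operatorname{atan}{\left(u \right)} + 48}{48}] = \frac{- 162 u^{7} + 24 u^{6} e^{3 u} e^{- \frac{u^{3}}{4}} - 108 u^{6} - 421 u^{5} - 36 u^{4} e^{3 u} e^{- \frac{u^{3}}{4}} - 270 u^{4} - 295 u^{3} - 204 u^{2} e^{3 u} e^{- \frac{u^{3}}{4}} - 122 u^{2} - 36 u - 144 e^{3 u} e^{- \frac{u^{3}}{4}} + 60}{24 u^{4} + 60 u^{2} + 36} = G'(u).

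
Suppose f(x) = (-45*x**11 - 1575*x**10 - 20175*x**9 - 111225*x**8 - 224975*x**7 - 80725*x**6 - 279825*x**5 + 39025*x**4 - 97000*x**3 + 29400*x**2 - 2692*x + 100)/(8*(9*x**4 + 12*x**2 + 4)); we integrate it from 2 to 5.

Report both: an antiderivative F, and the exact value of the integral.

Antiderivative: F(x) = -5*x**8/64 - 25*x**7/8 - 745*x**6/16 - 2425*x**5/8 - 22015*x**4/32 + 2425*x**3/8 - 745*x**2/16 + 25*x/8 - 1/(x**2/2 + 1/3); value = -11437091247/4928

Recover f(x) by differentiating a candidate F(x); any mismatch rules it out.
F(x) = -5*x**8/64 - 25*x**7/8 - 745*x**6/16 - 2425*x**5/8 - 22015*x**4/32 + 2425*x**3/8 - 745*x**2/16 + 25*x/8 - 1/(x**2/2 + 1/3) is an antiderivative of f.
Check: d/dx[-5*x**8/64 - 25*x**7/8 - 745*x**6/16 - 2425*x**5/8 - 22015*x**4/32 + 2425*x**3/8 - 745*x**2/16 + 25*x/8 - 1/(x**2/2 + 1/3)] = (-45*x**11 - 1575*x**10 - 20175*x**9 - 111225*x**8 - 224975*x**7 - 80725*x**6 - 279825*x**5 + 39025*x**4 - 97000*x**3 + 29400*x**2 - 2692*x + 100)/(72*x**4 + 96*x**2 + 32), which equals f(x).
F(5) = -11544831759/4928; F(2) = -306081/14.
Integral = F(5) - F(2) = -11437091247/4928.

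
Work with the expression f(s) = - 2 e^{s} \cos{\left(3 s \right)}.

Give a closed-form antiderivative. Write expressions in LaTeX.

Since d/ds undoes antidifferentiation here, F'(s) = f(s) is required of F(s).
Check: d/ds[- \frac{3 e^{s} \sin{\left(3 s \right)}}{5} - \frac{e^{s} \cos{\left(3 s \right)}}{5}] = - 2 e^{s} \cos{\left(3 s \right)} = f(s).

An antiderivative is F(s) = - \frac{3 e^{s} \sin{\left(3 s \right)}}{5} - \frac{e^{s} \cos{\left(3 s \right)}}{5}.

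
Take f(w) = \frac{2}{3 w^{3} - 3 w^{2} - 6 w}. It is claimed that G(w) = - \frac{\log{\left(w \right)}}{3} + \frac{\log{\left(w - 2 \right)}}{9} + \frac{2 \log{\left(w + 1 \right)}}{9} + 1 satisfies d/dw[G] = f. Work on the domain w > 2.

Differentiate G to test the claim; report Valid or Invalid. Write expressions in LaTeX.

d/dw[G] = \frac{2}{3 w^{3} - 3 w^{2} - 6 w}
This equals f(w) exactly, so the claim holds.

Valid - differentiating G returns exactly f.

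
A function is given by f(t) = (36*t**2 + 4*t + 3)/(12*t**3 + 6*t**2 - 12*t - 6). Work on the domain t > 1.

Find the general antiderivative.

The denominator factors as 6*(t - 1)*(t + 1)*(2*t + 1); partial fractions split f into directly integrable pieces: -20/(9*(2*t + 1)) + 35/(12*(t + 1)) + 43/(36*(t - 1)).
Check: d/dt[(43*log(t - 1) - 40*log(t + 1/2) + 105*log(t + 1))/36] = (36*t**2 + 4*t + 3)/(12*t**3 + 6*t**2 - 12*t - 6) = f(t).

F(t) = (43*log(t - 1) - 40*log(t + 1/2) + 105*log(t + 1))/36 + C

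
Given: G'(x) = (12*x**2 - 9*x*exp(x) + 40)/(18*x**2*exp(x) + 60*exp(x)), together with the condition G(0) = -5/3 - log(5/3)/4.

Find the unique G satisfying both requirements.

G(x) = -log(x**2/2 + 5/3)/4 - 1 - 2*exp(-x)/3

For G(x) to be correct, d/dx[G] must agree with the stated G'(x) identically.
A general antiderivative is -log(x**2/2 + 5/3)/4 - 2*exp(-x)/3 + C.
The condition gives C = -5/3 - log(5/3)/4 - (-2/3 - log(5/3)/4) = -1.
So G(x) = -log(x**2/2 + 5/3)/4 - 1 - 2*exp(-x)/3.
Check: d/dx[-log(x**2/2 + 5/3)/4 - 1 - 2*exp(-x)/3] = (12*x**2 - 9*x*exp(x) + 40)/(18*x**2*exp(x) + 60*exp(x)) = G'(x).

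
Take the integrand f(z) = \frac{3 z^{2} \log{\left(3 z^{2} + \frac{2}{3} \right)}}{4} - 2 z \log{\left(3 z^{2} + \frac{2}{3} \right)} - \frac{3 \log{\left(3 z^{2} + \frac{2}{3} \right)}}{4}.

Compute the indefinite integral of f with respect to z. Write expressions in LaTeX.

The integrand splits into summands that can be handled one at a time.
Check: d/dz[\frac{z^{3} \log{\left(3 z^{2} + \frac{2}{3} \right)}}{4} - \frac{z^{3}}{6} - z^{2} \log{\left(3 z^{2} + \frac{2}{3} \right)} + z^{2} - \frac{3 z \log{\left(3 z^{2} + \frac{2}{3} \right)}}{4} + \frac{29 z}{18} - \frac{2 \log{\left(z^{2} + \frac{2}{9} \right)}}{9} - \frac{29 \sqrt{2} \operatorname{atan}{\left(\frac{3 \sqrt{2} z}{2} \right)}}{54}] = \frac{3 z^{2} \log{\left(3 z^{2} + \frac{2}{3} \right)}}{4} - 2 z \log{\left(3 z^{2} + \frac{2}{3} \right)} - \frac{3 \log{\left(3 z^{2} + \frac{2}{3} \right)}}{4} = f(z).

F(z) = \frac{z^{3} \log{\left(3 z^{2} + \frac{2}{3} \right)}}{4} - \frac{z^{3}}{6} - z^{2} \log{\left(3 z^{2} + \frac{2}{3} \right)} + z^{2} - \frac{3 z \log{\left(3 z^{2} + \frac{2}{3} \right)}}{4} + \frac{29 z}{18} - \frac{2 \log{\left(z^{2} + \frac{2}{9} \right)}}{9} - \frac{29 \sqrt{2} \operatorname{atan}{\left(\frac{3 \sqrt{2} z}{2} \right)}}{54} + C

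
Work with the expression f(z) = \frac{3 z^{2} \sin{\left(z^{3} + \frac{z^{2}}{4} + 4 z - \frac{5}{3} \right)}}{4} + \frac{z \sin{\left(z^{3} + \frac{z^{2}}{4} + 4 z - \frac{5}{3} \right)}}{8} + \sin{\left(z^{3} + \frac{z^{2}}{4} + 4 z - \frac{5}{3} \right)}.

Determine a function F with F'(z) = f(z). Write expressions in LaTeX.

f matches the chain-rule pattern g'(h)*h' with inner function h(z) = z^{3} + \frac{z^{2}}{4} + 4 z - \frac{5}{3}; substituting u = h(z) collapses the integral.
Check: d/dz[- \frac{\cos{\left(z^{3} + \frac{z^{2}}{4} + 4 z - \frac{5}{3} \right)}}{4}] = \frac{3 z^{2} \sin{\left(z^{3} + \frac{z^{2}}{4} + 4 z - \frac{5}{3} \right)}}{4} + \frac{z \sin{\left(z^{3} + \frac{z^{2}}{4} + 4 z - \frac{5}{3} \right)}}{8} + \sin{\left(z^{3} + \frac{z^{2}}{4} + 4 z - \frac{5}{3} \right)} = f(z).

An antiderivative is F(z) = - \frac{\cos{\left(z^{3} + \frac{z^{2}}{4} + 4 z - \frac{5}{3} \right)}}{4}.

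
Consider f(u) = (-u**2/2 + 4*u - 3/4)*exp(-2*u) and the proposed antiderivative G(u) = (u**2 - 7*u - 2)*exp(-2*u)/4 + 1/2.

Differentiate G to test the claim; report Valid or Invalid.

d/du[G] = (-2*u**2 + 16*u - 3)*exp(-2*u)/4
This equals f(u) exactly, so the claim holds.

Valid. The derivative of G reproduces f.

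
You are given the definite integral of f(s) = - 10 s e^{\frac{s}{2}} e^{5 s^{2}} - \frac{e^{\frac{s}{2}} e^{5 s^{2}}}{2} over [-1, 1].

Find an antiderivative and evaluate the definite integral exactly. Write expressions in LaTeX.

The substitution u = 5 s^{2} + \frac{s}{2} works: f is exactly (dF/du)*(du/ds) for that inner function.
F(s) = - e^{\frac{s}{2}} e^{5 s^{2}} is an antiderivative of f.
Check: d/ds[- e^{\frac{s}{2}} e^{5 s^{2}}] = - 10 s e^{\frac{s}{2}} e^{5 s^{2}} - \frac{e^{\frac{s}{2}} e^{5 s^{2}}}{2} = f(s).
F(1) = - e^{\frac{11}{2}}; F(-1) = - e^{\frac{9}{2}}.
Integral = F(1) - F(-1) = - e^{\frac{11}{2}} + e^{\frac{9}{2}}.

Antiderivative: F(s) = - e^{\frac{s}{2}} e^{5 s^{2}}; value = - e^{\frac{11}{2}} + e^{\frac{9}{2}}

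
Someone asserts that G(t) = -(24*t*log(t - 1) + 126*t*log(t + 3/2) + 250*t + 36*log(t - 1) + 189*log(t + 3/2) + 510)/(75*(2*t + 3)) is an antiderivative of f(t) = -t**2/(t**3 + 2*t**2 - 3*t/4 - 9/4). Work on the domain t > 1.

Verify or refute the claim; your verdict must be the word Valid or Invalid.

Valid - the claim checks out under differentiation.

d/dt[G] = -4*t**2/(4*t**3 + 8*t**2 - 3*t - 9)
This equals f(t) exactly, so the claim holds.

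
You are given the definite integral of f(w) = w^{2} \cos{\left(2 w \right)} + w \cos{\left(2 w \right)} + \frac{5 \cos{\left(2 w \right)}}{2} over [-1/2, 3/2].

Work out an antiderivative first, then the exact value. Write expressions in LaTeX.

Integrate term by term and add the pieces.
F(w) = \frac{2 w^{2} \sin{\left(2 w \right)} + 2 w \sin{\left(2 w \right)} + 2 w \cos{\left(2 w \right)} + 4 \sin{\left(2 w \right)} + \cos{\left(2 w \right)}}{4} is an antiderivative of f.
Check: d/dw[\frac{2 w^{2} \sin{\left(2 w \right)} + 2 w \sin{\left(2 w \right)} + 2 w \cos{\left(2 w \right)} + 4 \sin{\left(2 w \right)} + \cos{\left(2 w \right)}}{4}] = w^{2} \cos{\left(2 w \right)} + w \cos{\left(2 w \right)} + \frac{5 \cos{\left(2 w \right)}}{2} = f(w).
F(3/2) = \cos{\left(3 \right)} + \frac{23 \sin{\left(3 \right)}}{8}; F(-1/2) = - \frac{7 \sin{\left(1 \right)}}{8}.
Integral = F(3/2) - F(-1/2) = \cos{\left(3 \right)} + \frac{23 \sin{\left(3 \right)}}{8} + \frac{7 \sin{\left(1 \right)}}{8}.

Antiderivative: F(w) = \frac{2 w^{2} \sin{\left(2 w \right)} + 2 w \sin{\left(2 w \right)} + 2 w \cos{\left(2 w \right)} + 4 \sin{\left(2 w \right)} + \cos{\left(2 w \right)}}{4}; value = \cos{\left(3 \right)} + \frac{23 \sin{\left(3 \right)}}{8} + \frac{7 \sin{\left(1 \right)}}{8}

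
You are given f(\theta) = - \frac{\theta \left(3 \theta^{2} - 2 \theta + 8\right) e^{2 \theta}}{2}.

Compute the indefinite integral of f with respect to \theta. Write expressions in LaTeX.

Recognize the product-rule pattern: f = u'v + uv' with u = - \frac{3 \theta^{3}}{4} + \frac{13 \theta^{2}}{8} - \frac{29 \theta}{8} + \frac{29}{16}, v = e^{2 \theta}, so integration by parts undoes it.
Check: d/d\theta[- \frac{\left(12 \theta^{3} - 26 \theta^{2} + 58 \theta - 29\right) e^{2 \theta}}{16}] = - \frac{3 \theta^{3} e^{2 \theta}}{2} + \theta^{2} e^{2 \theta} - 4 \theta e^{2 \theta}, which equals f(\theta).

F(\theta) = - \frac{\left(12 \theta^{3} - 26 \theta^{2} + 58 \theta - 29\right) e^{2 \theta}}{16} + C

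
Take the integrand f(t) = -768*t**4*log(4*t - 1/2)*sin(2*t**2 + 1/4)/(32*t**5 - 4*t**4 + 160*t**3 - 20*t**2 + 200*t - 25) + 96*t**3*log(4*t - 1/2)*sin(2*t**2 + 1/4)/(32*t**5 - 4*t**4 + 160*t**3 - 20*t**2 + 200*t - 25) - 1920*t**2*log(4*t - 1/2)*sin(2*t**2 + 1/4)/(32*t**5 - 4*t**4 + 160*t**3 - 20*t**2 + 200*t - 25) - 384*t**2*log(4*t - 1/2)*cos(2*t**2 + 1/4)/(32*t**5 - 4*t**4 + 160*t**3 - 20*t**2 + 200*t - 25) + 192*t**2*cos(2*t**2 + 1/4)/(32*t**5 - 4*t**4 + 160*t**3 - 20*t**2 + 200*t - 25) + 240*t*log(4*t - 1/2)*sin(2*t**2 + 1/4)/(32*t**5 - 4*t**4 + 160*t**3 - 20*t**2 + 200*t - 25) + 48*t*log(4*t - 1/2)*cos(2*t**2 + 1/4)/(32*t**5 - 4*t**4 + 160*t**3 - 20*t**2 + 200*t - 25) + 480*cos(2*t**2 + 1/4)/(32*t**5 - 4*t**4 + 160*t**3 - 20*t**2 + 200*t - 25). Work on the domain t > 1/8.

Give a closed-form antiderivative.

The integrand splits into summands that can be handled one at a time.
Check: d/dt[12*log(4*t - 1/2)*cos(2*t**2 + 1/4)/(2*t**2 + 5)] = (-768*t**4*log(4*t - 1/2)*sin(2*t**2 + 1/4) + 96*t**3*log(4*t - 1/2)*sin(2*t**2 + 1/4) - 1920*t**2*log(4*t - 1/2)*sin(2*t**2 + 1/4) - 384*t**2*log(4*t - 1/2)*cos(2*t**2 + 1/4) + 192*t**2*cos(2*t**2 + 1/4) + 240*t*log(4*t - 1/2)*sin(2*t**2 + 1/4) + 48*t*log(4*t - 1/2)*cos(2*t**2 + 1/4) + 480*cos(2*t**2 + 1/4))/(32*t**5 - 4*t**4 + 160*t**3 - 20*t**2 + 200*t - 25), which equals f(t).

An antiderivative is F(t) = 12*log(4*t - 1/2)*cos(2*t**2 + 1/4)/(2*t**2 + 5).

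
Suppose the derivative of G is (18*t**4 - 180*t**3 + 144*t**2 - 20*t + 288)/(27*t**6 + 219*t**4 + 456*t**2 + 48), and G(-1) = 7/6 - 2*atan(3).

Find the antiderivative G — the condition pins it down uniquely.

G(t) = (12*t**2*atan(3*t) + 3*t**2 + 48*atan(3*t) + 32)/(6*t**2 + 24)

Any candidate G(t) must reproduce the stated G'(t) exactly.
A general antiderivative is 2*atan(3*t) + 5/(3*(t**2/2 + 2)) + C.
The condition gives C = 7/6 - 2*atan(3) - (2/3 - 2*atan(3)) = 1/2.
So G(t) = (12*t**2*atan(3*t) + 3*t**2 + 48*atan(3*t) + 32)/(6*t**2 + 24).
Check: d/dt[(12*t**2*atan(3*t) + 3*t**2 + 48*atan(3*t) + 32)/(6*t**2 + 24)] = (18*t**4 - 180*t**3 + 144*t**2 - 20*t + 288)/(27*t**6 + 219*t**4 + 456*t**2 + 48) = G'(t).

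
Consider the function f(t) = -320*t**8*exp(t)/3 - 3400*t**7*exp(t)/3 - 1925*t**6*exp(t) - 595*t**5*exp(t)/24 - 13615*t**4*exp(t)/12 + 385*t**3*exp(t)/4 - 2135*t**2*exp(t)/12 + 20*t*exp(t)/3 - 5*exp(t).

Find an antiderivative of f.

The integrand splits into summands that can be handled one at a time.
Check: d/dt[-320*t**8*exp(t)/3 - 280*t**7*exp(t) + 35*t**6*exp(t) - 5635*t**5*exp(t)/24 + 315*t**4*exp(t)/8 - 245*t**3*exp(t)/4 + 35*t**2*exp(t)/6 - 5*t*exp(t)] = -320*t**8*exp(t)/3 - 3400*t**7*exp(t)/3 - 1925*t**6*exp(t) - 595*t**5*exp(t)/24 - 13615*t**4*exp(t)/12 + 385*t**3*exp(t)/4 - 2135*t**2*exp(t)/12 + 20*t*exp(t)/3 - 5*exp(t) = f(t).

An antiderivative is F(t) = -320*t**8*exp(t)/3 - 280*t**7*exp(t) + 35*t**6*exp(t) - 5635*t**5*exp(t)/24 + 315*t**4*exp(t)/8 - 245*t**3*exp(t)/4 + 35*t**2*exp(t)/6 - 5*t*exp(t).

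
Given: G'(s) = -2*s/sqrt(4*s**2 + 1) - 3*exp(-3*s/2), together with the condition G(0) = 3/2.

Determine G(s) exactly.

G(s) = -sqrt(4*s**2 + 1)/2 + 2*exp(-3*s/2)

The integrand splits into summands that can be handled one at a time.
A general antiderivative is -sqrt(4*s**2 + 1)/2 + 2*exp(-3*s/2) + C.
The condition gives C = 3/2 - (3/2) = 0.
So G(s) = -sqrt(4*s**2 + 1)/2 + 2*exp(-3*s/2).
Check: d/ds[-sqrt(4*s**2 + 1)/2 + 2*exp(-3*s/2)] = (-2*s*exp(3*s/2) - 3*sqrt(4*s**2 + 1))*exp(-3*s/2)/sqrt(4*s**2 + 1), which equals G'(s).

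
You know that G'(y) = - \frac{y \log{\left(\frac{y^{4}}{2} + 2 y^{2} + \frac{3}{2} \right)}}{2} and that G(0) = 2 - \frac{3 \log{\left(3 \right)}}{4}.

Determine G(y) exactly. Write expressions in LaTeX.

G(y) = - \frac{y^{2} \log{\left(\frac{y^{4}}{2} + 2 y^{2} + \frac{3}{2} \right)}}{4} + \frac{y^{2}}{2} - \frac{\log{\left(y^{2} + 1 \right)}}{4} - \frac{3 \log{\left(y^{2} + 3 \right)}}{4} + 2

For G(y) to be correct, d/dy[G] must agree with the stated G'(y) identically.
A general antiderivative is - \frac{y^{2} \log{\left(\frac{y^{4}}{2} + 2 y^{2} + \frac{3}{2} \right)}}{4} + \frac{y^{2}}{2} - \frac{\log{\left(y^{2} + 1 \right)}}{4} - \frac{3 \log{\left(y^{2} + 3 \right)}}{4} + C.
The condition gives C = 2 - \frac{3 \log{\left(3 \right)}}{4} - (- \frac{3 \log{\left(3 \right)}}{4}) = 2.
So G(y) = - \frac{y^{2} \log{\left(\frac{y^{4}}{2} + 2 y^{2} + \frac{3}{2} \right)}}{4} + \frac{y^{2}}{2} - \frac{\log{\left(y^{2} + 1 \right)}}{4} - \frac{3 \log{\left(y^{2} + 3 \right)}}{4} + 2.
Check: d/dy[- \frac{y^{2} \log{\left(\frac{y^{4}}{2} + 2 y^{2} + \frac{3}{2} \right)}}{4} + \frac{y^{2}}{2} - \frac{\log{\left(y^{2} + 1 \right)}}{4} - \frac{3 \log{\left(y^{2} + 3 \right)}}{4} + 2] = - \frac{y \log{\left(\frac{y^{4}}{2} + 2 y^{2} + \frac{3}{2} \right)}}{2} = G'(y).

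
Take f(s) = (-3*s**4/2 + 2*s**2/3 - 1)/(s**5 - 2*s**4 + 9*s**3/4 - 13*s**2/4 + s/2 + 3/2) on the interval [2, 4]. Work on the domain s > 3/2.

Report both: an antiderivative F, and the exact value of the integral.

Antiderivative: F(s) = -227*log(s - 3/2)/136 + 22*log(s - 1)/27 - 89*log(s + 1/2)/648 - 350*log(s**2 + 2)/1377 - 950*sqrt(2)*atan(sqrt(2)*s/2)/1377; value = -8437*log(5/2)/5508 - 950*sqrt(2)*atan(2*sqrt(2))/1377 - 227*log(2)/136 - 350*log(18)/1377 - 89*log(9/2)/648 + 350*log(6)/1377 + 22*log(3)/27 + 950*sqrt(2)*atan(sqrt(2))/1377

Factor the denominator (3*(s - 1)*(2*s - 3)*(2*s + 1)*(s**2 + 2)) and decompose: f = -100*(7*s + 19)/(1377*(s**2 + 2)) - 89/(324*(2*s + 1)) - 227/(68*(2*s - 3)) + 22/(27*(s - 1)); each piece integrates to a log, atan, or power term.
F(s) = -227*log(s - 3/2)/136 + 22*log(s - 1)/27 - 89*log(s + 1/2)/648 - 350*log(s**2 + 2)/1377 - 950*sqrt(2)*atan(sqrt(2)*s/2)/1377 is an antiderivative of f.
Check: d/ds[-227*log(s - 3/2)/136 + 22*log(s - 1)/27 - 89*log(s + 1/2)/648 - 350*log(s**2 + 2)/1377 - 950*sqrt(2)*atan(sqrt(2)*s/2)/1377] = (-18*s**4 + 8*s**2 - 12)/(12*s**5 - 24*s**4 + 27*s**3 - 39*s**2 + 6*s + 18), which equals f(s).
F(4) = -227*log(5/2)/136 - 950*sqrt(2)*atan(2*sqrt(2))/1377 - 350*log(18)/1377 - 89*log(9/2)/648 + 22*log(3)/27; F(2) = -950*sqrt(2)*atan(sqrt(2))/1377 - 350*log(6)/1377 - 89*log(5/2)/648 + 227*log(2)/136.
Integral = F(4) - F(2) = -8437*log(5/2)/5508 - 950*sqrt(2)*atan(2*sqrt(2))/1377 - 227*log(2)/136 - 350*log(18)/1377 - 89*log(9/2)/648 + 350*log(6)/1377 + 22*log(3)/27 + 950*sqrt(2)*atan(sqrt(2))/1377.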